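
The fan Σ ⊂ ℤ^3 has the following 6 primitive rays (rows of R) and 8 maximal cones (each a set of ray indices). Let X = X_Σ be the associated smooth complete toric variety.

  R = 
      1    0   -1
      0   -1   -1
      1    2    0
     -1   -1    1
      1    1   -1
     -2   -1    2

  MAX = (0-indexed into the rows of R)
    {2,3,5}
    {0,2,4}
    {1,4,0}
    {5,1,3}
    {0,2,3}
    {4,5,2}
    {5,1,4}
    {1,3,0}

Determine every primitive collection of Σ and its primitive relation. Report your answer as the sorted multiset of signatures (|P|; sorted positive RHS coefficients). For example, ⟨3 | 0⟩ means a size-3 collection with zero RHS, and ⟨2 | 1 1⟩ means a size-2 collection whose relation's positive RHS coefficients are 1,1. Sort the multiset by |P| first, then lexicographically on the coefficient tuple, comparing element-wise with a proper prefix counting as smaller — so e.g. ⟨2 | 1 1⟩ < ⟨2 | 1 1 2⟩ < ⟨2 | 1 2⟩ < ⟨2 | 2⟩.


3 minimal non-faces of Δ(Σ) (on 6 rays):

  • {3,4}:  v_{3} + v_{4} = 0 ; sig = ⟨2 | 0⟩
  • {0,5}:  v_{0} + v_{5} = v_{3} ; sig = ⟨2 | 1⟩
  • {1,2}:  v_{1} + v_{2} = v_{4} ; sig = ⟨2 | 1⟩

Signatures (|P|; sorted positive RHS coefficients), sorted:
    ⟨2 | 0⟩
    ⟨2 | 1⟩
    ⟨2 | 1⟩


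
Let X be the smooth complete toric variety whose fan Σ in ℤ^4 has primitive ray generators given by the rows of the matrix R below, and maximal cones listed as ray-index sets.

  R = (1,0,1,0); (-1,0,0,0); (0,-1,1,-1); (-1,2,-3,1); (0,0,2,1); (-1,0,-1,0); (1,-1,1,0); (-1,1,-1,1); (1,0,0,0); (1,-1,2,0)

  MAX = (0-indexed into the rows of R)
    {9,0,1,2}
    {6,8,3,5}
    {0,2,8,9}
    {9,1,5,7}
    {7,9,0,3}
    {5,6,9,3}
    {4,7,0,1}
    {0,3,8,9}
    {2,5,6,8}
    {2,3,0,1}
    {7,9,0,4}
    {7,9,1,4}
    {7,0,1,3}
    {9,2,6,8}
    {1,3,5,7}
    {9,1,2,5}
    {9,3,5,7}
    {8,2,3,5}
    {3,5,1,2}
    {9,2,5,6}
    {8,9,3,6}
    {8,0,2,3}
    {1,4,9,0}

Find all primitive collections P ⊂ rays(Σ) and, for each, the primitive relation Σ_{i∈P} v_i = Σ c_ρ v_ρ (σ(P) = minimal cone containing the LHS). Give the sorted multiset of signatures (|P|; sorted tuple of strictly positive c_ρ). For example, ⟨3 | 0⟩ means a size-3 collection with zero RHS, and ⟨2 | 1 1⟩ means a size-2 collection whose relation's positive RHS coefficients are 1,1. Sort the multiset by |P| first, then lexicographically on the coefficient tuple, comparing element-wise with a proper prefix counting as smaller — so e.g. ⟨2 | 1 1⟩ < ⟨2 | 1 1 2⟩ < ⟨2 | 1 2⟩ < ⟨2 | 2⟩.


Primitive collections (17):

  P = {0,5}:  v_{0} + v_{5} = 0  so sig = ⟨2 | 0⟩
  P = {1,8}:  v_{1} + v_{8} = 0  so sig = ⟨2 | 0⟩
  P = {2,7}:  v_{2} + v_{7} = v_{1}  so sig = ⟨2 | 1⟩
  P = {0,6}:  v_{0} + v_{6} = v_{8} + v_{9}  so sig = ⟨2 | 1 1⟩
  P = {1,6}:  v_{1} + v_{6} = v_{5} + v_{9}  so sig = ⟨2 | 1 1⟩
  P = {7,8}:  v_{7} + v_{8} = v_{3} + v_{9}  so sig = ⟨2 | 1 1⟩
  P = {4,5}:  v_{4} + v_{5} = v_{1} + v_{7} + v_{9}  so sig = ⟨2 | 1 1 1⟩
  P = {4,8}:  v_{4} + v_{8} = v_{0} + v_{7} + v_{9}  so sig = ⟨2 | 1 1 1⟩
  P = {2,4}:  v_{2} + v_{4} = v_{0} + 2·v_{1} + v_{9}  so sig = ⟨2 | 1 1 2⟩
  P = {6,7}:  v_{6} + v_{7} = v_{3} + v_{5} + 2·v_{9}  so sig = ⟨2 | 1 1 2⟩
  P = {3,4}:  v_{3} + v_{4} = v_{0} + 2·v_{7}  so sig = ⟨2 | 1 2⟩
  P = {4,6}:  v_{4} + v_{6} = v_{7} + 2·v_{9}  so sig = ⟨2 | 1 2⟩
  P = {2,3,9}:  v_{2} + v_{3} + v_{9} = 0  so sig = ⟨3 | 0⟩
  P = {1,3,9}:  v_{1} + v_{3} + v_{9} = v_{7}  so sig = ⟨3 | 1⟩
  P = {5,8,9}:  v_{5} + v_{8} + v_{9} = v_{6}  so sig = ⟨3 | 1⟩
  P = {2,3,6}:  v_{2} + v_{3} + v_{6} = v_{5} + v_{8}  so sig = ⟨3 | 1 1⟩
  P = {0,1,7,9}:  v_{0} + v_{1} + v_{7} + v_{9} = v_{4}  so sig = ⟨4 | 1⟩

Signatures (|P|; sorted positive RHS coefficients), sorted:
{ ⟨2 | 0⟩ ×2,  ⟨2 | 1⟩,  ⟨2 | 1 1⟩ ×3,  ⟨2 | 1 1 1⟩ ×2,  ⟨2 | 1 1 2⟩ ×2,  ⟨2 | 1 2⟩ ×2,  ⟨3 | 0⟩,  ⟨3 | 1⟩ ×2,  ⟨3 | 1 1⟩,  ⟨4 | 1⟩ }


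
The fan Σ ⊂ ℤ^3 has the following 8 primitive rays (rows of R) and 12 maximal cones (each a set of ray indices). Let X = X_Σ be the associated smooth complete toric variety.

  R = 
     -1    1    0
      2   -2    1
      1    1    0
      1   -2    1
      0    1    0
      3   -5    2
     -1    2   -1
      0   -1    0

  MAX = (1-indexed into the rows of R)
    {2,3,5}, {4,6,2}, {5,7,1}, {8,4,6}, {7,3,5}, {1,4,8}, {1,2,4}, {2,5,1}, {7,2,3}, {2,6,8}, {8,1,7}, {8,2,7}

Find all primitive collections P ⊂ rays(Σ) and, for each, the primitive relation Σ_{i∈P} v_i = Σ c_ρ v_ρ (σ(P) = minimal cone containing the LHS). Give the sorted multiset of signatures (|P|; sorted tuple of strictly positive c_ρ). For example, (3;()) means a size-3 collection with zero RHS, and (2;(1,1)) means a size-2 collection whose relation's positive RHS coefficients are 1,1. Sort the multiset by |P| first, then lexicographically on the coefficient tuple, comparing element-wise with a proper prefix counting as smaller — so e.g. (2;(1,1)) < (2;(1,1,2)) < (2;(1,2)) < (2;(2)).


|primitive collections| = 14. Relations:

  P = {4,7}:  v_{4} + v_{7} = 0  ⇒ sig = (2;())
  P = {5,8}:  v_{5} + v_{8} = 0  ⇒ sig = (2;())
  P = {3,4}:  v_{3} + v_{4} = v_{2} + v_{5}  ⇒ sig = (2;(1,1))
  P = {3,8}:  v_{3} + v_{8} = v_{2} + v_{7}  ⇒ sig = (2;(1,1))
  P = {4,5}:  v_{4} + v_{5} = v_{1} + v_{2}  ⇒ sig = (2;(1,1))
  P = {5,6}:  v_{5} + v_{6} = v_{2} + v_{4}  ⇒ sig = (2;(1,1))
  P = {6,7}:  v_{6} + v_{7} = v_{2} + v_{8}  ⇒ sig = (2;(1,1))
  P = {1,3}:  v_{1} + v_{3} = 2·v_{5}  ⇒ sig = (2;(2))
  P = {1,6}:  v_{1} + v_{6} = 2·v_{4}  ⇒ sig = (2;(2))
  P = {3,6}:  v_{3} + v_{6} = 2·v_{2}  ⇒ sig = (2;(2))
  P = {1,2,7}:  v_{1} + v_{2} + v_{7} = v_{5}  ⇒ sig = (3;(1))
  P = {1,2,8}:  v_{1} + v_{2} + v_{8} = v_{4}  ⇒ sig = (3;(1))
  P = {2,4,8}:  v_{2} + v_{4} + v_{8} = v_{6}  ⇒ sig = (3;(1))
  P = {2,5,7}:  v_{2} + v_{5} + v_{7} = v_{3}  ⇒ sig = (3;(1))

Hence PRS(X_Σ) =
    |P|=2: 10 collections, coeffs (), (), (1,1), (1,1), (1,1), (1,1), (1,1), (2), (2), (2)
    |P|=3: 4 collections, coeffs (1), (1), (1), (1)


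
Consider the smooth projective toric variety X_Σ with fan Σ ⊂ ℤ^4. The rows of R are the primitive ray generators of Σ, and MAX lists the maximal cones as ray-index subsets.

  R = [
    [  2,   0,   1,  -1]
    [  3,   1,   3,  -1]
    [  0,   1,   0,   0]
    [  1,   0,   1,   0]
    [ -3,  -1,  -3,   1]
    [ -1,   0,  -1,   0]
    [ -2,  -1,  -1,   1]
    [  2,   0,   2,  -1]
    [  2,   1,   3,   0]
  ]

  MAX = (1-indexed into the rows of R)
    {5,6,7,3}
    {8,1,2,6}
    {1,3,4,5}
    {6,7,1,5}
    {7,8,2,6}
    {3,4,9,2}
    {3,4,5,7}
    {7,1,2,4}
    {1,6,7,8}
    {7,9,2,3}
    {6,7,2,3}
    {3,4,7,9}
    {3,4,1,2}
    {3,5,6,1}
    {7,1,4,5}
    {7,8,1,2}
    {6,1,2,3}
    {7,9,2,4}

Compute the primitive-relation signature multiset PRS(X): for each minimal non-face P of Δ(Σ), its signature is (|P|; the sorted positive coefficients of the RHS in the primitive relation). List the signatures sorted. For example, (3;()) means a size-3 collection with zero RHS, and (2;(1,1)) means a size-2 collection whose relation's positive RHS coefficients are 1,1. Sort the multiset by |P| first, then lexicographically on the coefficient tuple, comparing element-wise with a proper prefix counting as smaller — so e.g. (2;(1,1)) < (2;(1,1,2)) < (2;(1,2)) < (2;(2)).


Δ(Σ) — 9 vertices, 12 min non-faces:

  P = {2,5}:  v_{2} + v_{5} = 0  ⟹  sig = (2;())
  P = {4,6}:  v_{4} + v_{6} = 0  ⟹  sig = (2;())
  P = {1,9}:  v_{1} + v_{9} = v_{2} + v_{4}  ⟹  sig = (2;(1,1))
  P = {3,8}:  v_{3} + v_{8} = v_{2} + v_{6}  ⟹  sig = (2;(1,1))
  P = {4,8}:  v_{4} + v_{8} = v_{1} + v_{2} + v_{7}  ⟹  sig = (2;(1,1,1))
  P = {5,8}:  v_{5} + v_{8} = v_{1} + v_{6} + v_{7}  ⟹  sig = (2;(1,1,1))
  P = {5,9}:  v_{5} + v_{9} = v_{3} + v_{4} + v_{7}  ⟹  sig = (2;(1,1,1))
  P = {6,9}:  v_{6} + v_{9} = v_{2} + v_{3} + v_{7}  ⟹  sig = (2;(1,1,1))
  P = {8,9}:  v_{8} + v_{9} = 2·v_{2} + v_{7}  ⟹  sig = (2;(1,2))
  P = {1,3,7}:  v_{1} + v_{3} + v_{7} = 0  ⟹  sig = (3;())
  P = {1,2,6,7}:  v_{1} + v_{2} + v_{6} + v_{7} = v_{8}  ⟹  sig = (4;(1))
  P = {2,3,4,7}:  v_{2} + v_{3} + v_{4} + v_{7} = v_{9}  ⟹  sig = (4;(1))

so the primitive-relation signature multiset is
{ (2;()) ×2,  (2;(1,1)) ×2,  (2;(1,1,1)) ×4,  (2;(1,2)),  (3;()),  (4;(1)) ×2 }


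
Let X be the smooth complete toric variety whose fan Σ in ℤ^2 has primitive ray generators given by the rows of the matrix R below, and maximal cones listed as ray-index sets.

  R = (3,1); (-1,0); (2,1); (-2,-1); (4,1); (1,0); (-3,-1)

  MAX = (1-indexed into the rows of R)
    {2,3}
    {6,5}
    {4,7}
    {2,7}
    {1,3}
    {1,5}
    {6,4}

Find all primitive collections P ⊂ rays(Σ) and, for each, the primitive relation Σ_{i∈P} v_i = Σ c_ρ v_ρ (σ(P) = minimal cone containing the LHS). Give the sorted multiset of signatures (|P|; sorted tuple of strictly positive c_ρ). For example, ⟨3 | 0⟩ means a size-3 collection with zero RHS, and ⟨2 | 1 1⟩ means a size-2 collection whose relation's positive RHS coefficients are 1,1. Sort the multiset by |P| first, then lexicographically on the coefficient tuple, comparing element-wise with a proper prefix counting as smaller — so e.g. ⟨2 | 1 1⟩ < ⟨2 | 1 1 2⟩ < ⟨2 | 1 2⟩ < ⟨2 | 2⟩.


Σ has 14 primitive collections:

  P = {1,7}:  v_{1} + v_{7} = 0 ; sig = ⟨2 | 0⟩
  P = {2,6}:  v_{2} + v_{6} = 0 ; sig = ⟨2 | 0⟩
  P = {3,4}:  v_{3} + v_{4} = 0 ; sig = ⟨2 | 0⟩
  P = {1,2}:  v_{1} + v_{2} = v_{3} ; sig = ⟨2 | 1⟩
  P = {1,4}:  v_{1} + v_{4} = v_{6} ; sig = ⟨2 | 1⟩
  P = {1,6}:  v_{1} + v_{6} = v_{5} ; sig = ⟨2 | 1⟩
  P = {2,4}:  v_{2} + v_{4} = v_{7} ; sig = ⟨2 | 1⟩
  P = {2,5}:  v_{2} + v_{5} = v_{1} ; sig = ⟨2 | 1⟩
  P = {3,6}:  v_{3} + v_{6} = v_{1} ; sig = ⟨2 | 1⟩
  P = {3,7}:  v_{3} + v_{7} = v_{2} ; sig = ⟨2 | 1⟩
  P = {5,7}:  v_{5} + v_{7} = v_{6} ; sig = ⟨2 | 1⟩
  P = {6,7}:  v_{6} + v_{7} = v_{4} ; sig = ⟨2 | 1⟩
  P = {3,5}:  v_{3} + v_{5} = 2·v_{1} ; sig = ⟨2 | 2⟩
  P = {4,5}:  v_{4} + v_{5} = 2·v_{6} ; sig = ⟨2 | 2⟩

Hence PRS(X_Σ) =
    |P|=2: 14 collections, coeffs (), (), (), (1), (1), (1), (1), (1), (1), (1), (1), (1), (2), (2)


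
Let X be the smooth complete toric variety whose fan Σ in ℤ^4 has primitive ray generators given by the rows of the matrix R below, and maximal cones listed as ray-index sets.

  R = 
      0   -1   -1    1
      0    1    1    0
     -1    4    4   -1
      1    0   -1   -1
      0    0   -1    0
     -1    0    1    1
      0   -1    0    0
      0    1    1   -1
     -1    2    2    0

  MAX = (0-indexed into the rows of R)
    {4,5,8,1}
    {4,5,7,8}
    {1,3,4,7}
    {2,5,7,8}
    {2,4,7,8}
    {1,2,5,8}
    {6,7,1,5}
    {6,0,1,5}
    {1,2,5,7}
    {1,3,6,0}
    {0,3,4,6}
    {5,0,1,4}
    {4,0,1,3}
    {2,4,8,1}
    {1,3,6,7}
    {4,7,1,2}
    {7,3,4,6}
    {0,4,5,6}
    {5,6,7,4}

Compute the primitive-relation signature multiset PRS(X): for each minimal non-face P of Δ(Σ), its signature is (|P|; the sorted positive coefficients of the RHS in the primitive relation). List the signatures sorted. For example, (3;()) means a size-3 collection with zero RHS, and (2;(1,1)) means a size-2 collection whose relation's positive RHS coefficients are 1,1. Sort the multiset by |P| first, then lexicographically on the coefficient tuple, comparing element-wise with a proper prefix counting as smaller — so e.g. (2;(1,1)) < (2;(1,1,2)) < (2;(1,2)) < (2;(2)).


12 collections generate NE(X_Σ); each relation:

  {0,7}:  v_{0} + v_{7} = 0  so sig = (2;())
  {3,5}:  v_{3} + v_{5} = 0  so sig = (2;())
  {0,2}:  v_{0} + v_{2} = v_{1} + v_{8}  so sig = (2;(1,1))
  {6,8}:  v_{6} + v_{8} = v_{5} + v_{7}  so sig = (2;(1,1))
  {0,8}:  v_{0} + v_{8} = v_{1} + v_{4} + v_{5}  so sig = (2;(1,1,1))
  {3,8}:  v_{3} + v_{8} = v_{1} + v_{4} + v_{7}  so sig = (2;(1,1,1))
  {2,6}:  v_{2} + v_{6} = v_{1} + v_{5} + 2·v_{7}  so sig = (2;(1,1,2))
  {2,3}:  v_{2} + v_{3} = 2·v_{1} + v_{4} + 2·v_{7}  so sig = (2;(1,2,2))
  {1,4,6}:  v_{1} + v_{4} + v_{6} = 0  so sig = (3;())
  {1,7,8}:  v_{1} + v_{7} + v_{8} = v_{2}  so sig = (3;(1))
  {2,4,5}:  v_{2} + v_{4} + v_{5} = 2·v_{8}  so sig = (3;(2))
  {1,4,5,7}:  v_{1} + v_{4} + v_{5} + v_{7} = v_{8}  so sig = (4;(1))

Hence PRS(X_Σ) =
[(2;()), (2;()), (2;(1,1)), (2;(1,1)), (2;(1,1,1)), (2;(1,1,1)), (2;(1,1,2)), (2;(1,2,2)), (3;()), (3;(1)), (3;(2)), (4;(1))]


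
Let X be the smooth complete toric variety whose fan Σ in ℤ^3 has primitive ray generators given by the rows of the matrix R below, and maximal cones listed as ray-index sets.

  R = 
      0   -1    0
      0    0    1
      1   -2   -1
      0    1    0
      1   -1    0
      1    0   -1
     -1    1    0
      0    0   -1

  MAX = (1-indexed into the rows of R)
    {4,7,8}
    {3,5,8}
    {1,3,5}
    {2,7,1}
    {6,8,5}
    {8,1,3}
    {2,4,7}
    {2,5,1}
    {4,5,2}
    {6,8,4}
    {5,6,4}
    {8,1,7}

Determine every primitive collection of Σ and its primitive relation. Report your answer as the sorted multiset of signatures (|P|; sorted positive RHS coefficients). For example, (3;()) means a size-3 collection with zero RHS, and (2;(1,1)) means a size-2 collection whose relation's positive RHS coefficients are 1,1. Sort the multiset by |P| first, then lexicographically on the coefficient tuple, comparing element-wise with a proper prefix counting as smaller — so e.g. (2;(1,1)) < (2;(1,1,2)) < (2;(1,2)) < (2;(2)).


12 minimal non-faces of Δ(Σ) (on 8 rays):

  P={1,4}:  v_{1} + v_{4} = 0  →  sig = (2;())
  P={2,8}:  v_{2} + v_{8} = 0  →  sig = (2;())
  P={5,7}:  v_{5} + v_{7} = 0  →  sig = (2;())
  P={1,6}:  v_{1} + v_{6} = v_{5} + v_{8}  →  sig = (2;(1,1))
  P={2,3}:  v_{2} + v_{3} = v_{1} + v_{5}  →  sig = (2;(1,1))
  P={2,6}:  v_{2} + v_{6} = v_{4} + v_{5}  →  sig = (2;(1,1))
  P={3,4}:  v_{3} + v_{4} = v_{5} + v_{8}  →  sig = (2;(1,1))
  P={3,7}:  v_{3} + v_{7} = v_{1} + v_{8}  →  sig = (2;(1,1))
  P={6,7}:  v_{6} + v_{7} = v_{4} + v_{8}  →  sig = (2;(1,1))
  P={3,6}:  v_{3} + v_{6} = 2·v_{5} + 2·v_{8}  →  sig = (2;(2,2))
  P={1,5,8}:  v_{1} + v_{5} + v_{8} = v_{3}  →  sig = (3;(1))
  P={4,5,8}:  v_{4} + v_{5} + v_{8} = v_{6}  →  sig = (3;(1))

Hence PRS(X_Σ) =
    |P|=2: 10 collections, coeffs (), (), (), (1,1), (1,1), (1,1), (1,1), (1,1), (1,1), (2,2)
    |P|=3: 2 collections, coeffs (1), (1)


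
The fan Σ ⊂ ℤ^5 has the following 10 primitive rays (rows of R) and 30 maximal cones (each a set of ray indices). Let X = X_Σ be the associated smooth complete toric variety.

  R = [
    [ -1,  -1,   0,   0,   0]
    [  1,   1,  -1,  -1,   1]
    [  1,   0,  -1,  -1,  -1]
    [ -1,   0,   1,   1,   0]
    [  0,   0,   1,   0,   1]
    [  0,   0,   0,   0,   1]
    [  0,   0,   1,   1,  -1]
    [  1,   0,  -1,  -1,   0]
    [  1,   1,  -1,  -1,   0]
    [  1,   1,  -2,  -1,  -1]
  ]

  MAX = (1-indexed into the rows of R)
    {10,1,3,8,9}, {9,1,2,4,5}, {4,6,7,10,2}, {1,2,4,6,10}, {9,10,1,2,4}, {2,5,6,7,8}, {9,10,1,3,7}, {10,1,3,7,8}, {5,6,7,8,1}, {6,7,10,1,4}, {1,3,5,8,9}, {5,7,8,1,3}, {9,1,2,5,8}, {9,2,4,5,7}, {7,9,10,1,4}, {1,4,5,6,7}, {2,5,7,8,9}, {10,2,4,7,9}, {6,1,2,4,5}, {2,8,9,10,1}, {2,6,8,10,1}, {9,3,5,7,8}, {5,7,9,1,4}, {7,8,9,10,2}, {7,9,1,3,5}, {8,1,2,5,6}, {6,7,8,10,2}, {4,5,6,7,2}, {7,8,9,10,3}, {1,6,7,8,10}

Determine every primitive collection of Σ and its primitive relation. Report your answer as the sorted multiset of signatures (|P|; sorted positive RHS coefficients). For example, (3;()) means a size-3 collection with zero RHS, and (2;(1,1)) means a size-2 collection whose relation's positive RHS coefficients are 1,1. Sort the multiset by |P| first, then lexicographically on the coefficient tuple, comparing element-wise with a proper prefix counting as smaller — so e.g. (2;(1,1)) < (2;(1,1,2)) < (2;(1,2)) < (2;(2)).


The 8 primitive collections of Σ (r=10, n=5):

  • {4,8}:  v_{4} + v_{8} = 0  →  sig = (2;())
  • {3,6}:  v_{3} + v_{6} = v_{8}  →  sig = (2;(1))
  • {5,10}:  v_{5} + v_{10} = v_{9}  →  sig = (2;(1))
  • {6,9}:  v_{6} + v_{9} = v_{2}  →  sig = (2;(1))
  • {2,3}:  v_{2} + v_{3} = v_{8} + v_{9}  →  sig = (2;(1,1))
  • {3,4}:  v_{3} + v_{4} = v_{1} + v_{7} + v_{9}  →  sig = (2;(1,1,1))
  • {1,2,7}:  v_{1} + v_{2} + v_{7} = 0  →  sig = (3;())
  • {1,7,8,9}:  v_{1} + v_{7} + v_{8} + v_{9} = v_{3}  →  sig = (4;(1))

so the primitive-relation signature multiset is
{ (2;()),  (2;(1)) ×3,  (2;(1,1)),  (2;(1,1,1)),  (3;()),  (4;(1)) }


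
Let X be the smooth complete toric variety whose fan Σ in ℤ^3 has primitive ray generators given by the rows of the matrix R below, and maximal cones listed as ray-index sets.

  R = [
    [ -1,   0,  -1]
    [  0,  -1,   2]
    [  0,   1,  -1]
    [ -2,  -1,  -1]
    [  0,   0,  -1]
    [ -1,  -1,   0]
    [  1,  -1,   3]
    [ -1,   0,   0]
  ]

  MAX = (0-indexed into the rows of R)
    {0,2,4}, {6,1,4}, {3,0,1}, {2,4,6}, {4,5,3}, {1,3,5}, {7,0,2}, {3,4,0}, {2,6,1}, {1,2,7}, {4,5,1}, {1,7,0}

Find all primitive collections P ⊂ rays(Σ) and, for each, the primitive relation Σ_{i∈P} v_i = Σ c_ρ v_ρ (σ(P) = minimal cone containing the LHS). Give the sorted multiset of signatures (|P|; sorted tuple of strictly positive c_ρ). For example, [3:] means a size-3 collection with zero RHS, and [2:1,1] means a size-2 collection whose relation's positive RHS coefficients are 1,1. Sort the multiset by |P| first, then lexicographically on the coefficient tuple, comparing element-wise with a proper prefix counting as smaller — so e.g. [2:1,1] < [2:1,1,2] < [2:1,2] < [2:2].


Primitive collections (14):

  • {0,5}:  v_{0} + v_{5} = v_{3}  so sig = [2:1]
  • {0,6}:  v_{0} + v_{6} = v_{1}  so sig = [2:1]
  • {2,5}:  v_{2} + v_{5} = v_{0}  so sig = [2:1]
  • {4,7}:  v_{4} + v_{7} = v_{0}  so sig = [2:1]
  • {3,6}:  v_{3} + v_{6} = v_{1} + v_{5}  so sig = [2:1,1]
  • {5,6}:  v_{5} + v_{6} = 2·v_{1} + v_{4}  so sig = [2:1,2]
  • {5,7}:  v_{5} + v_{7} = 2·v_{0} + v_{1}  so sig = [2:1,2]
  • {6,7}:  v_{6} + v_{7} = 2·v_{1} + v_{2}  so sig = [2:1,2]
  • {3,7}:  v_{3} + v_{7} = 3·v_{0} + v_{1}  so sig = [2:1,3]
  • {2,3}:  v_{2} + v_{3} = 2·v_{0}  so sig = [2:2]
  • {1,2,4}:  v_{1} + v_{2} + v_{4} = 0  so sig = [3:]
  • {0,1,2}:  v_{0} + v_{1} + v_{2} = v_{7}  so sig = [3:1]
  • {0,1,4}:  v_{0} + v_{1} + v_{4} = v_{5}  so sig = [3:1]
  • {1,3,4}:  v_{1} + v_{3} + v_{4} = 2·v_{5}  so sig = [3:2]

Sorted signature multiset PRS(X):
{ [2:1] ×4,  [2:1,1],  [2:1,2] ×3,  [2:1,3],  [2:2],  [3:],  [3:1] ×2,  [3:2] }


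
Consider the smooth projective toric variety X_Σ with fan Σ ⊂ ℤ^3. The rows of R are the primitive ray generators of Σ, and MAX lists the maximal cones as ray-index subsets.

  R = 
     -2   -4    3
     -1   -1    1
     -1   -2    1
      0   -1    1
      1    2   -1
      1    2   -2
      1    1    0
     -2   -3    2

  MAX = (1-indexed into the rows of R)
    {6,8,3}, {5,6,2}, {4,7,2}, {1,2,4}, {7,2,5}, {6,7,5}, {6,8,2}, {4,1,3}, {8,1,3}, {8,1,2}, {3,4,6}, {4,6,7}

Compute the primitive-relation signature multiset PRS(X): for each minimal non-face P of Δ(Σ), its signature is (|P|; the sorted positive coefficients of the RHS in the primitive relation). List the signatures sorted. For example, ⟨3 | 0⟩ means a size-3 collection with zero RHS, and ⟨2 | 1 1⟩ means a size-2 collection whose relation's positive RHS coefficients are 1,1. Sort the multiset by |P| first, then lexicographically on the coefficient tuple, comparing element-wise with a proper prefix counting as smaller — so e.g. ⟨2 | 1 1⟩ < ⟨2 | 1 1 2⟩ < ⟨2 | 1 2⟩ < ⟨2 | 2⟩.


Minimal non-faces — 12 found among 8 rays, 12 max cones:

  {3,5}:  v_{3} + v_{5} = 0  ⟹  sig = ⟨2 | 0⟩
  {1,6}:  v_{1} + v_{6} = v_{3}  ⟹  sig = ⟨2 | 1⟩
  {2,3}:  v_{2} + v_{3} = v_{8}  ⟹  sig = ⟨2 | 1⟩
  {3,7}:  v_{3} + v_{7} = v_{4}  ⟹  sig = ⟨2 | 1⟩
  {4,5}:  v_{4} + v_{5} = v_{7}  ⟹  sig = ⟨2 | 1⟩
  {4,8}:  v_{4} + v_{8} = v_{1}  ⟹  sig = ⟨2 | 1⟩
  {5,8}:  v_{5} + v_{8} = v_{2}  ⟹  sig = ⟨2 | 1⟩
  {1,5}:  v_{1} + v_{5} = v_{2} + v_{4}  ⟹  sig = ⟨2 | 1 1⟩
  {7,8}:  v_{7} + v_{8} = v_{2} + v_{4}  ⟹  sig = ⟨2 | 1 1⟩
  {1,7}:  v_{1} + v_{7} = v_{2} + 2·v_{4}  ⟹  sig = ⟨2 | 1 2⟩
  {2,4,6}:  v_{2} + v_{4} + v_{6} = 0  ⟹  sig = ⟨3 | 0⟩
  {2,6,7}:  v_{2} + v_{6} + v_{7} = v_{5}  ⟹  sig = ⟨3 | 1⟩

Signatures (|P|; sorted positive RHS coefficients), sorted:
    |P|=2: 10 collections, coeffs (), (1), (1), (1), (1), (1), (1), (1,1), (1,1), (1,2)
    |P|=3: 2 collections, coeffs (), (1)


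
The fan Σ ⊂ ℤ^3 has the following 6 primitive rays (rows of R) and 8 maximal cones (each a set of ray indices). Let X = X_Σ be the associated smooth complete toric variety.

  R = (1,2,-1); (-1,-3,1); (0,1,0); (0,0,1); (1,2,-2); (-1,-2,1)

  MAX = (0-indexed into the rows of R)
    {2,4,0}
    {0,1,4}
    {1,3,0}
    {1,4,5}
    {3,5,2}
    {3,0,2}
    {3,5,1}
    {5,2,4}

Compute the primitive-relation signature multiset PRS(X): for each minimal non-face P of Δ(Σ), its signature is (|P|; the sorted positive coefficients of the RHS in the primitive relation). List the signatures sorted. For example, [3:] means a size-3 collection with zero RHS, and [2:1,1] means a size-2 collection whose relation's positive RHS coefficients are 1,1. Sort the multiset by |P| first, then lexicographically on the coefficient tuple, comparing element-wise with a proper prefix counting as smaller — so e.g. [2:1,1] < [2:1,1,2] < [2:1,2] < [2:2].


Primitive collections (3):

  {0,5}:  v_{0} + v_{5} = 0 — sig = [2:]
  {1,2}:  v_{1} + v_{2} = v_{5} — sig = [2:1]
  {3,4}:  v_{3} + v_{4} = v_{0} — sig = [2:1]

Sorted signature multiset PRS(X):
    |P|=2: 3 collections, coeffs (), (1), (1)


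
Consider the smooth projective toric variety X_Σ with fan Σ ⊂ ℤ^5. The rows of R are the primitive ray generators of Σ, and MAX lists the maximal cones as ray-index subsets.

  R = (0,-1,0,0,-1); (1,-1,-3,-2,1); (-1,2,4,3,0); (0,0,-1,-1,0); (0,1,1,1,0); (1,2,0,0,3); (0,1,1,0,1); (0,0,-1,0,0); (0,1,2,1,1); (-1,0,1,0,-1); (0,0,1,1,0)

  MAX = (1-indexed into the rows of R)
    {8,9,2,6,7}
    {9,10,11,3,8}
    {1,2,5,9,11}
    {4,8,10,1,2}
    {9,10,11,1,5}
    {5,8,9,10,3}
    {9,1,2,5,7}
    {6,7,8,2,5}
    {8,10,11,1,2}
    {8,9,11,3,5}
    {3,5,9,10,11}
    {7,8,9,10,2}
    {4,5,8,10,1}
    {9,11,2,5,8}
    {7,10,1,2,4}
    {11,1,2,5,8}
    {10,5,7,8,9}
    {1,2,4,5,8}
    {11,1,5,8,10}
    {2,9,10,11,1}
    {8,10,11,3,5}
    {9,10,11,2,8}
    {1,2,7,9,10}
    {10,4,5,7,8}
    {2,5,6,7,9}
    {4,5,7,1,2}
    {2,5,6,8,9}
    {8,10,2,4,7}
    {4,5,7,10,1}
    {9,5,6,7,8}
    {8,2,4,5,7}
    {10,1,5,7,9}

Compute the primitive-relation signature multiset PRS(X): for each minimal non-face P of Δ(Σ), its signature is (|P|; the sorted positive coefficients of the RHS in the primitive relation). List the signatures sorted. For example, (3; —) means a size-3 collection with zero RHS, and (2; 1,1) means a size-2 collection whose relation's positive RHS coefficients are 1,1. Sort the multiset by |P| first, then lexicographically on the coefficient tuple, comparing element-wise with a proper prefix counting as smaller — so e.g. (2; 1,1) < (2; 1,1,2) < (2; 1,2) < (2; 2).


Δ(Σ) — 11 vertices, 17 min non-faces:

  {4,11}:  v_{4} + v_{11} = 0  ⟹  sig = (2; —)
  {4,9}:  v_{4} + v_{9} = v_{7}  ⟹  sig = (2; 1)
  {7,11}:  v_{7} + v_{11} = v_{9}  ⟹  sig = (2; 1)
  {2,3}:  v_{2} + v_{3} = v_{8} + v_{9}  ⟹  sig = (2; 1,1)
  {1,6}:  v_{1} + v_{6} = v_{2} + v_{5} + v_{9}  ⟹  sig = (2; 1,1,1)
  {3,4}:  v_{3} + v_{4} = v_{5} + v_{8} + v_{9} + v_{10}  ⟹  sig = (2; 1,1,1,1)
  {3,7}:  v_{3} + v_{7} = v_{5} + v_{8} + 2·v_{9} + v_{10}  ⟹  sig = (2; 1,1,1,2)
  {4,6}:  v_{4} + v_{6} = v_{2} + v_{5} + 2·v_{7} + v_{8}  ⟹  sig = (2; 1,1,1,2)
  {6,11}:  v_{6} + v_{11} = v_{2} + v_{5} + v_{8} + 2·v_{9}  ⟹  sig = (2; 1,1,1,2)
  {1,3}:  v_{1} + v_{3} = v_{5} + v_{10} + 2·v_{11}  ⟹  sig = (2; 1,1,2)
  {3,6}:  v_{3} + v_{6} = v_{5} + v_{7} + 2·v_{8} + 2·v_{9}  ⟹  sig = (2; 1,1,2,2)
  {6,10}:  v_{6} + v_{10} = 2·v_{7} + v_{8}  ⟹  sig = (2; 1,2)
  {1,7,8}:  v_{1} + v_{7} + v_{8} = 0  ⟹  sig = (3; —)
  {1,8,9}:  v_{1} + v_{8} + v_{9} = v_{11}  ⟹  sig = (3; 1)
  {2,5,10}:  v_{2} + v_{5} + v_{10} = v_{4}  ⟹  sig = (3; 1)
  {2,5,7,8,9}:  v_{2} + v_{5} + v_{7} + v_{8} + v_{9} = v_{6}  ⟹  sig = (5; 1)
  {5,8,9,10,11}:  v_{5} + v_{8} + v_{9} + v_{10} + v_{11} = v_{3}  ⟹  sig = (5; 1)

so the primitive-relation signature multiset is
    |P|=2: 12 collections, coeffs (), (1), (1), (1,1), (1,1,1), (1,1,1,1), (1,1,1,2), (1,1,1,2), (1,1,1,2), (1,1,2), (1,1,2,2), (1,2)
    |P|=3: 3 collections, coeffs (), (1), (1)
    |P|=5: 2 collections, coeffs (1), (1)


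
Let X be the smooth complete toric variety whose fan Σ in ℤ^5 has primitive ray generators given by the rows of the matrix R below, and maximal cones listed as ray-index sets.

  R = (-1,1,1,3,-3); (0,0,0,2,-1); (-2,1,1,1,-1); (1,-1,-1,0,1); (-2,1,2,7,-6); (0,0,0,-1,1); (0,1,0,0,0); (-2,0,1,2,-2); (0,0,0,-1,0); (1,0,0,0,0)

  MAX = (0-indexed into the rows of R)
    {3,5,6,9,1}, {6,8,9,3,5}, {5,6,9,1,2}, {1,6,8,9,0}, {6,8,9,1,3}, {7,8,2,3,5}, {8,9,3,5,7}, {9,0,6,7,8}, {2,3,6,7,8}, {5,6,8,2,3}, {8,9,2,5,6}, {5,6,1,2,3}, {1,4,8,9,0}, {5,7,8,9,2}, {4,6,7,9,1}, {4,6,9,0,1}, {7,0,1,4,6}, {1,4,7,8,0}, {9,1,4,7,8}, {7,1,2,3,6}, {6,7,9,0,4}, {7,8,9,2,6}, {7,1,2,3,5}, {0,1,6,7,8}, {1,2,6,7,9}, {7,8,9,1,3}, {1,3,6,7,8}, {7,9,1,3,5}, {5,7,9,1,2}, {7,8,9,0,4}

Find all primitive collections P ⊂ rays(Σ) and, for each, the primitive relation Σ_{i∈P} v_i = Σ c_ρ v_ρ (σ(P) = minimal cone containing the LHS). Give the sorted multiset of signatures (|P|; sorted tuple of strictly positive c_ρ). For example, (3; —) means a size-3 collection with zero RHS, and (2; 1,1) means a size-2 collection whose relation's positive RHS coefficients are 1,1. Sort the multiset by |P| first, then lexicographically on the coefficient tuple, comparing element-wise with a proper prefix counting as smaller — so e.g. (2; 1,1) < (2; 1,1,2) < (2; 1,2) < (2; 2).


14 collections generate NE(X_Σ); each relation:

  P = {0,5}:  v_{0} + v_{5} = v_{6} + v_{7} + v_{9} ; sig = (2; 1,1,1)
  P = {3,4}:  v_{3} + v_{4} = 3·v_{1} + v_{7} + v_{8} + v_{9} ; sig = (2; 1,1,1,3)
  P = {4,5}:  v_{4} + v_{5} = v_{1} + v_{6} + 2·v_{7} + 2·v_{9} ; sig = (2; 1,1,2,2)
  P = {0,3}:  v_{0} + v_{3} = 2·v_{1} + v_{8} ; sig = (2; 1,2)
  P = {0,2}:  v_{0} + v_{2} = 2·v_{6} + 2·v_{7} + v_{9} ; sig = (2; 1,2,2)
  P = {2,4}:  v_{2} + v_{4} = v_{1} + 2·v_{6} + 3·v_{7} + 2·v_{9} ; sig = (2; 1,2,2,3)
  P = {1,5,8}:  v_{1} + v_{5} + v_{8} = 0 ; sig = (3; —)
  P = {5,6,7}:  v_{5} + v_{6} + v_{7} = v_{2} ; sig = (3; 1)
  P = {1,2,8}:  v_{1} + v_{2} + v_{8} = v_{6} + v_{7} ; sig = (3; 1,1)
  P = {2,3,9}:  v_{2} + v_{3} + v_{9} = v_{1} + v_{5} ; sig = (3; 1,1)
  P = {4,6,8}:  v_{4} + v_{6} + v_{8} = 2·v_{0} ; sig = (3; 2)
  P = {0,1,7,9}:  v_{0} + v_{1} + v_{7} + v_{9} = v_{4} ; sig = (4; 1)
  P = {3,6,7,9}:  v_{3} + v_{6} + v_{7} + v_{9} = v_{1} ; sig = (4; 1)
  P = {1,6,7,8,9}:  v_{1} + v_{6} + v_{7} + v_{8} + v_{9} = v_{0} ; sig = (5; 1)

Sorted signature multiset PRS(X):
{ (2; 1,1,1),  (2; 1,1,1,3),  (2; 1,1,2,2),  (2; 1,2),  (2; 1,2,2),  (2; 1,2,2,3),  (3; —),  (3; 1),  (3; 1,1) ×2,  (3; 2),  (4; 1) ×2,  (5; 1) }


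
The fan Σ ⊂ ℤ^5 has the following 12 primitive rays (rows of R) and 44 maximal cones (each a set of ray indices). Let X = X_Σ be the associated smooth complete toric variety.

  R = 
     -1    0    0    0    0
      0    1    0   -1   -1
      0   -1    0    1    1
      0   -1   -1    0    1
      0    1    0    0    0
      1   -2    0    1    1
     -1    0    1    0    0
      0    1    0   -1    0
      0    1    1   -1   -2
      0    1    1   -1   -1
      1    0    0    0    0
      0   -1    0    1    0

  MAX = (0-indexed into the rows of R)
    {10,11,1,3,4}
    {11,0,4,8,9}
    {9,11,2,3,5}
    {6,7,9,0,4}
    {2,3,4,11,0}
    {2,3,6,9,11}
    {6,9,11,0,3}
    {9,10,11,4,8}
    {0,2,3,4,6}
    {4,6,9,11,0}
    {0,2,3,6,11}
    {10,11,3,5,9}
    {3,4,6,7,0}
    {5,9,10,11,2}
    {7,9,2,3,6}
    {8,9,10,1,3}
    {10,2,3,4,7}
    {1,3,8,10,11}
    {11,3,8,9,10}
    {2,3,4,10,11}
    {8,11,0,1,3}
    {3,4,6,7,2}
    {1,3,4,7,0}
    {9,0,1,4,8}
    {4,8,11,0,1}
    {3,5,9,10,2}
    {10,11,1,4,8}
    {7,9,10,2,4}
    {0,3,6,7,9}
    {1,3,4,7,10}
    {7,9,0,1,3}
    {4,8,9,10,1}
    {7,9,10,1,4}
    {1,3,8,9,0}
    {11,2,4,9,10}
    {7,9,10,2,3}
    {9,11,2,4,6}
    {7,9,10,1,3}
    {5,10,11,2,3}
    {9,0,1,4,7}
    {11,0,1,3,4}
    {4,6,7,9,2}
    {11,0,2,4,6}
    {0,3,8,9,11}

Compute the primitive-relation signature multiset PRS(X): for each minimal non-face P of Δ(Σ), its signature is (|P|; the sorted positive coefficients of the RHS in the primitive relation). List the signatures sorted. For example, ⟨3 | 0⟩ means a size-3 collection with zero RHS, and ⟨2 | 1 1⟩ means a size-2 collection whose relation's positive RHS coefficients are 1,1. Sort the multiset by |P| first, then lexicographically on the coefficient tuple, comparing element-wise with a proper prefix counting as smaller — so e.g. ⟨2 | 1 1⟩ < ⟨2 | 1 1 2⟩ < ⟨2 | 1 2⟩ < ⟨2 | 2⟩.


Δ(Σ) — 12 vertices, 21 min non-faces:

  • {0,10}:  v_{0} + v_{10} = 0  →  sig = ⟨2 | 0⟩
  • {1,2}:  v_{1} + v_{2} = 0  →  sig = ⟨2 | 0⟩
  • {7,11}:  v_{7} + v_{11} = 0  →  sig = ⟨2 | 0⟩
  • {1,6}:  v_{1} + v_{6} = v_{0} + v_{9}  →  sig = ⟨2 | 1 1⟩
  • {2,8}:  v_{2} + v_{8} = v_{9} + v_{11}  →  sig = ⟨2 | 1 1⟩
  • {4,5}:  v_{4} + v_{5} = v_{2} + v_{10}  →  sig = ⟨2 | 1 1⟩
  • {6,10}:  v_{6} + v_{10} = v_{2} + v_{9}  →  sig = ⟨2 | 1 1⟩
  • {7,8}:  v_{7} + v_{8} = v_{1} + v_{9}  →  sig = ⟨2 | 1 1⟩
  • {0,5}:  v_{0} + v_{5} = v_{2} + v_{3} + v_{9} + v_{11}  →  sig = ⟨2 | 1 1 1 1⟩
  • {1,5}:  v_{1} + v_{5} = v_{3} + v_{9} + v_{10} + v_{11}  →  sig = ⟨2 | 1 1 1 1⟩
  • {5,7}:  v_{5} + v_{7} = v_{2} + v_{3} + v_{9} + v_{10}  →  sig = ⟨2 | 1 1 1 1⟩
  • {6,8}:  v_{6} + v_{8} = v_{0} + 2·v_{9} + v_{11}  →  sig = ⟨2 | 1 1 2⟩
  • {5,6}:  v_{5} + v_{6} = 2·v_{2} + v_{3} + 2·v_{9} + v_{11}  →  sig = ⟨2 | 1 1 2 2⟩
  • {5,8}:  v_{5} + v_{8} = v_{3} + 2·v_{9} + v_{10} + 2·v_{11}  →  sig = ⟨2 | 1 1 2 2⟩
  • {0,2,9}:  v_{0} + v_{2} + v_{9} = v_{6}  →  sig = ⟨3 | 1⟩
  • {1,9,11}:  v_{1} + v_{9} + v_{11} = v_{8}  →  sig = ⟨3 | 1⟩
  • {3,4,8}:  v_{3} + v_{4} + v_{8} = v_{1}  →  sig = ⟨3 | 1⟩
  • {3,4,9}:  v_{3} + v_{4} + v_{9} = v_{7}  →  sig = ⟨3 | 1⟩
  • {0,2,7}:  v_{0} + v_{2} + v_{7} = v_{3} + v_{4} + v_{6}  →  sig = ⟨3 | 1 1 1⟩
  • {3,4,6,11}:  v_{3} + v_{4} + v_{6} + v_{11} = v_{0} + v_{2}  →  sig = ⟨4 | 1 1⟩
  • {2,3,9,10,11}:  v_{2} + v_{3} + v_{9} + v_{10} + v_{11} = v_{5}  →  sig = ⟨5 | 1⟩

Sorted signature multiset PRS(X):
[⟨2 | 0⟩, ⟨2 | 0⟩, ⟨2 | 0⟩, ⟨2 | 1 1⟩, ⟨2 | 1 1⟩, ⟨2 | 1 1⟩, ⟨2 | 1 1⟩, ⟨2 | 1 1⟩, ⟨2 | 1 1 1 1⟩, ⟨2 | 1 1 1 1⟩, ⟨2 | 1 1 1 1⟩, ⟨2 | 1 1 2⟩, ⟨2 | 1 1 2 2⟩, ⟨2 | 1 1 2 2⟩, ⟨3 | 1⟩, ⟨3 | 1⟩, ⟨3 | 1⟩, ⟨3 | 1⟩, ⟨3 | 1 1 1⟩, ⟨4 | 1 1⟩, ⟨5 | 1⟩]


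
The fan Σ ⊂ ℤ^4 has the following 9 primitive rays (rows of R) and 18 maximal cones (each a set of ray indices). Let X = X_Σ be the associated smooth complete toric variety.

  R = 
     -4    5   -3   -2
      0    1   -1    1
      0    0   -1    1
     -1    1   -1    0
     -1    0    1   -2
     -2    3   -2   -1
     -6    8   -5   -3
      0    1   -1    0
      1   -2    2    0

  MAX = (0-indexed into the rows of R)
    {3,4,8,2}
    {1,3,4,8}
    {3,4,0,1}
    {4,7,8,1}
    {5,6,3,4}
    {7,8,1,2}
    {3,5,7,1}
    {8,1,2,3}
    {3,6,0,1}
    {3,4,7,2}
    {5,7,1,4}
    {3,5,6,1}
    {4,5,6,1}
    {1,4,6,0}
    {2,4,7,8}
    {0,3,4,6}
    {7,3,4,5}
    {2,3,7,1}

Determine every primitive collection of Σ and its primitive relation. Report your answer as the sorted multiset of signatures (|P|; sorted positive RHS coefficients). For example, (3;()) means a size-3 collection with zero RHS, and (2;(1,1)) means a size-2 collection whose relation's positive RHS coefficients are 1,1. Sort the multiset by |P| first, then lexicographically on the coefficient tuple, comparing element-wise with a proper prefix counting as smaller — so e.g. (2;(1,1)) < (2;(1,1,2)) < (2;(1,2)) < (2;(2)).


The 14 primitive collections of Σ (r=9, n=4):

  • {0,5}:  v_{0} + v_{5} = v_{6} ; sig = (2;(1))
  • {5,8}:  v_{5} + v_{8} = v_{1} + v_{4} ; sig = (2;(1,1))
  • {6,8}:  v_{6} + v_{8} = v_{0} + v_{1} + v_{4} ; sig = (2;(1,1,1))
  • {0,2}:  v_{0} + v_{2} = 2·v_{3} + v_{5} ; sig = (2;(1,2))
  • {2,5}:  v_{2} + v_{5} = 2·v_{3} + v_{7} ; sig = (2;(1,2))
  • {0,8}:  v_{0} + v_{8} = 2·v_{1} + v_{3} + 2·v_{4} ; sig = (2;(1,2,2))
  • {0,7}:  v_{0} + v_{7} = 2·v_{5} ; sig = (2;(2))
  • {2,6}:  v_{2} + v_{6} = 2·v_{3} + 2·v_{5} ; sig = (2;(2,2))
  • {6,7}:  v_{6} + v_{7} = 3·v_{5} ; sig = (2;(3))
  • {3,7,8}:  v_{3} + v_{7} + v_{8} = 0 ; sig = (3;())
  • {1,2,4}:  v_{1} + v_{2} + v_{4} = v_{3} ; sig = (3;(1))
  • {1,3,4,5}:  v_{1} + v_{3} + v_{4} + v_{5} = v_{0} ; sig = (4;(1))
  • {1,3,4,7}:  v_{1} + v_{3} + v_{4} + v_{7} = v_{5} ; sig = (4;(1))
  • {1,3,4,6}:  v_{1} + v_{3} + v_{4} + v_{6} = 2·v_{0} ; sig = (4;(2))

so the primitive-relation signature multiset is
{ (2;(1)),  (2;(1,1)),  (2;(1,1,1)),  (2;(1,2)) ×2,  (2;(1,2,2)),  (2;(2)),  (2;(2,2)),  (2;(3)),  (3;()),  (3;(1)),  (4;(1)) ×2,  (4;(2)) }


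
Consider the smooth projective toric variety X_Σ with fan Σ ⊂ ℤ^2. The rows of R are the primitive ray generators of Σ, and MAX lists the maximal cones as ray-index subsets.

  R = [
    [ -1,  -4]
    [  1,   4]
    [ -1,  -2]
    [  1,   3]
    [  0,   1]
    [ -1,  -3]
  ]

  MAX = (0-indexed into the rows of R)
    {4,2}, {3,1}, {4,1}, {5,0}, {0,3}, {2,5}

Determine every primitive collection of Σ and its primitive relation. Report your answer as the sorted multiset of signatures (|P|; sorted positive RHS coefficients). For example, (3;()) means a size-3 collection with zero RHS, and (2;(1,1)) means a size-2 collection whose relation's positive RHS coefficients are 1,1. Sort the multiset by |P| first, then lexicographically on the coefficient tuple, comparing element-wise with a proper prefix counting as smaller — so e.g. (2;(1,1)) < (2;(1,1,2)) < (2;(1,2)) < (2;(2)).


Primitive collections (9):

  • {0,1}:  v_{0} + v_{1} = 0 ; sig = (2;())
  • {3,5}:  v_{3} + v_{5} = 0 ; sig = (2;())
  • {0,4}:  v_{0} + v_{4} = v_{5} ; sig = (2;(1))
  • {1,5}:  v_{1} + v_{5} = v_{4} ; sig = (2;(1))
  • {2,3}:  v_{2} + v_{3} = v_{4} ; sig = (2;(1))
  • {3,4}:  v_{3} + v_{4} = v_{1} ; sig = (2;(1))
  • {4,5}:  v_{4} + v_{5} = v_{2} ; sig = (2;(1))
  • {0,2}:  v_{0} + v_{2} = 2·v_{5} ; sig = (2;(2))
  • {1,2}:  v_{1} + v_{2} = 2·v_{4} ; sig = (2;(2))

Sorted signature multiset PRS(X):
    (2;())
    (2;())
    (2;(1))
    (2;(1))
    (2;(1))
    (2;(1))
    (2;(1))
    (2;(2))
    (2;(2))


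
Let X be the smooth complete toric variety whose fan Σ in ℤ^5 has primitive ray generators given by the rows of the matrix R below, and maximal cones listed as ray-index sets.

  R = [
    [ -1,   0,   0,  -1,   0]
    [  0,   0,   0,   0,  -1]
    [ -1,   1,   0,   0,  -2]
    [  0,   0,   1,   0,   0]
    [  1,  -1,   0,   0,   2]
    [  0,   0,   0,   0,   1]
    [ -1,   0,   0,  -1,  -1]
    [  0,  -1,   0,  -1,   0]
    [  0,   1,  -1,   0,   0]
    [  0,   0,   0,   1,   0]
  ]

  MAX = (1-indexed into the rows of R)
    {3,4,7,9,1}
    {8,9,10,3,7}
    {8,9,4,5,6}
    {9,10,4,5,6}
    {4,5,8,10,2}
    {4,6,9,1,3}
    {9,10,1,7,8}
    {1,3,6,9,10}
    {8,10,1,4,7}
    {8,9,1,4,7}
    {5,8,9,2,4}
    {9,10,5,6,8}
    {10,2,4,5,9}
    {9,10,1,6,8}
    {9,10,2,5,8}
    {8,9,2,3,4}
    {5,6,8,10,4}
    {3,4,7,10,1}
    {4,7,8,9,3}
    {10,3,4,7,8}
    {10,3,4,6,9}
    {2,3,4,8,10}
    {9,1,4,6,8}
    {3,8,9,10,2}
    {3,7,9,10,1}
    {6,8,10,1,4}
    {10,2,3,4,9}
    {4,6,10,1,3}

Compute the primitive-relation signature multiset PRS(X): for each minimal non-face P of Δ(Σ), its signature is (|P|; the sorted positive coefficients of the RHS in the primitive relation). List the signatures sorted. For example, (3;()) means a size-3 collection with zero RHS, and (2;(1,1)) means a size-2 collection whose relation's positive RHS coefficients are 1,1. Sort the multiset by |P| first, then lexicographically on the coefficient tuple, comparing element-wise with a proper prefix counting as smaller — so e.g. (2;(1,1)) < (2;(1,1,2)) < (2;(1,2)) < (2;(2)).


Minimal non-faces — 12 found among 10 rays, 28 max cones:

  P={2,6}:  v_{2} + v_{6} = 0 — sig = (2;())
  P={3,5}:  v_{3} + v_{5} = 0 — sig = (2;())
  P={1,2}:  v_{1} + v_{2} = v_{7} — sig = (2;(1))
  P={6,7}:  v_{6} + v_{7} = v_{1} — sig = (2;(1))
  P={2,7}:  v_{2} + v_{7} = v_{3} + v_{8} — sig = (2;(1,1))
  P={5,7}:  v_{5} + v_{7} = v_{6} + v_{8} — sig = (2;(1,1))
  P={1,5}:  v_{1} + v_{5} = 2·v_{6} + v_{8} — sig = (2;(1,2))
  P={3,6,8}:  v_{3} + v_{6} + v_{8} = v_{7} — sig = (3;(1))
  P={1,3,8}:  v_{1} + v_{3} + v_{8} = 2·v_{7} — sig = (3;(2))
  P={4,8,9,10}:  v_{4} + v_{8} + v_{9} + v_{10} = 0 — sig = (4;())
  P={4,7,9,10}:  v_{4} + v_{7} + v_{9} + v_{10} = v_{3} + v_{6} — sig = (4;(1,1))
  P={1,4,9,10}:  v_{1} + v_{4} + v_{9} + v_{10} = v_{3} + 2·v_{6} — sig = (4;(1,2))

Hence PRS(X_Σ) =
[(2;()), (2;()), (2;(1)), (2;(1)), (2;(1,1)), (2;(1,1)), (2;(1,2)), (3;(1)), (3;(2)), (4;()), (4;(1,1)), (4;(1,2))]


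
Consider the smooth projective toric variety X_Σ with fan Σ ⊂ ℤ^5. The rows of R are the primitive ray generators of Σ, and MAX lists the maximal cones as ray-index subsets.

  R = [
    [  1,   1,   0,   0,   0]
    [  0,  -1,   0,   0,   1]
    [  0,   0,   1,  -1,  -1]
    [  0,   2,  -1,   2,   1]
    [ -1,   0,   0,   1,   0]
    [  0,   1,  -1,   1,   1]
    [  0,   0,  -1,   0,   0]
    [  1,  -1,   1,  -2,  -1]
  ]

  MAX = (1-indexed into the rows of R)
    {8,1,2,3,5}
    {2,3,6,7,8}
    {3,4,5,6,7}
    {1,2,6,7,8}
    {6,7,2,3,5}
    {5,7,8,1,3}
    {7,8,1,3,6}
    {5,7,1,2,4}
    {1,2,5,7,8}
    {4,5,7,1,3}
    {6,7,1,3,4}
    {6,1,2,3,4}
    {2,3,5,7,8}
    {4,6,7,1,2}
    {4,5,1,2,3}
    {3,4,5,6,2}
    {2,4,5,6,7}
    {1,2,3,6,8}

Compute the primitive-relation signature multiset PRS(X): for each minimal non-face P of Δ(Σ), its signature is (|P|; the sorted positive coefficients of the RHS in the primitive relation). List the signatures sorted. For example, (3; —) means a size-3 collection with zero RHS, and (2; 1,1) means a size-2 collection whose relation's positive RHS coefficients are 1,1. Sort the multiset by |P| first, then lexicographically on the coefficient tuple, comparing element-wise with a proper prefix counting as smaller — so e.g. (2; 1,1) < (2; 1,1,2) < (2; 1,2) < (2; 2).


Δ(Σ) — 8 vertices, 5 min non-faces:

  P = {4,8}:  v_{4} + v_{8} = v_{1}  so sig = (2; 1)
  P = {5,6,8}:  v_{5} + v_{6} + v_{8} = 0  so sig = (3; —)
  P = {1,5,6}:  v_{1} + v_{5} + v_{6} = v_{4}  so sig = (3; 1)
  P = {2,3,4,7}:  v_{2} + v_{3} + v_{4} + v_{7} = v_{6}  so sig = (4; 1)
  P = {1,2,3,7}:  v_{1} + v_{2} + v_{3} + v_{7} = v_{6} + v_{8}  so sig = (4; 1,1)

Signatures (|P|; sorted positive RHS coefficients), sorted:
    |P|=2: 1 collection, coeffs (1)
    |P|=3: 2 collections, coeffs (), (1)
    |P|=4: 2 collections, coeffs (1), (1,1)


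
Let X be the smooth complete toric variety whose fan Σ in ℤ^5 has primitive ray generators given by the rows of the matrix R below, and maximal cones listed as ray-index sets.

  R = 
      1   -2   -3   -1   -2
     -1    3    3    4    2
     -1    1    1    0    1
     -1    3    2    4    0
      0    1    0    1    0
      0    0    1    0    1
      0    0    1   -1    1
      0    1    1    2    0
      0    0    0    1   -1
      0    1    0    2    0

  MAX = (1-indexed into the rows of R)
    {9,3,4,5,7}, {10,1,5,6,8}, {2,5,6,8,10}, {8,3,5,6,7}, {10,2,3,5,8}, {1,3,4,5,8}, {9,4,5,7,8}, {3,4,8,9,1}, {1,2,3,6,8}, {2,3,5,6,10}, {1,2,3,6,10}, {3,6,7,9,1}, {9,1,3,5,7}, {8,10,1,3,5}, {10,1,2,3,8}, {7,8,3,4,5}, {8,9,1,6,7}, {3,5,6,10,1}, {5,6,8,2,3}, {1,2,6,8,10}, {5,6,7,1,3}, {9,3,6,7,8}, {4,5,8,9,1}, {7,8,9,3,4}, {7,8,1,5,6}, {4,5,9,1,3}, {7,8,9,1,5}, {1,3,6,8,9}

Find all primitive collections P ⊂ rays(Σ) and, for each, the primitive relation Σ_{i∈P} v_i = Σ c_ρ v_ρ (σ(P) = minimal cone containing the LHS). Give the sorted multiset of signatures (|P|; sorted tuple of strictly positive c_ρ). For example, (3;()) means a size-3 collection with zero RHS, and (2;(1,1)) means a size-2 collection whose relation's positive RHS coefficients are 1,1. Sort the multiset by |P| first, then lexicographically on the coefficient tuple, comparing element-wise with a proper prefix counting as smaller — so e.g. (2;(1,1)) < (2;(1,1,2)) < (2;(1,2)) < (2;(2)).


14 collections generate NE(X_Σ); each relation:

  P={7,10}:  v_{7} + v_{10} = v_{5} + v_{6} ; sig = (2;(1,1))
  P={2,7}:  v_{2} + v_{7} = v_{3} + v_{5} + 2·v_{6} + v_{8} ; sig = (2;(1,1,1,2))
  P={9,10}:  v_{9} + v_{10} = v_{1} + v_{3} + 2·v_{8} ; sig = (2;(1,1,2))
  P={2,9}:  v_{2} + v_{9} = v_{1} + 2·v_{3} + v_{6} + 3·v_{8} ; sig = (2;(1,1,2,3))
  P={4,10}:  v_{4} + v_{10} = v_{1} + 2·v_{3} + v_{5} + 3·v_{8} ; sig = (2;(1,1,2,3))
  P={4,6}:  v_{4} + v_{6} = v_{3} + 2·v_{8} ; sig = (2;(1,2))
  P={2,4}:  v_{2} + v_{4} = 2·v_{3} + 3·v_{8} + v_{10} ; sig = (2;(1,2,3))
  P={5,6,9}:  v_{5} + v_{6} + v_{9} = v_{8} ; sig = (3;(1))
  P={1,4,7}:  v_{1} + v_{4} + v_{7} = v_{5} + v_{9} ; sig = (3;(1,1))
  P={1,2,5}:  v_{1} + v_{2} + v_{5} = 2·v_{10} ; sig = (3;(2))
  P={1,3,7,8}:  v_{1} + v_{3} + v_{7} + v_{8} = 0 ; sig = (4;())
  P={3,5,8,9}:  v_{3} + v_{5} + v_{8} + v_{9} = v_{4} ; sig = (4;(1))
  P={3,6,8,10}:  v_{3} + v_{6} + v_{8} + v_{10} = v_{2} ; sig = (4;(1))
  P={1,3,5,6,8}:  v_{1} + v_{3} + v_{5} + v_{6} + v_{8} = v_{10} ; sig = (5;(1))

so the primitive-relation signature multiset is
    (2;(1,1))
    (2;(1,1,1,2))
    (2;(1,1,2))
    (2;(1,1,2,3))
    (2;(1,1,2,3))
    (2;(1,2))
    (2;(1,2,3))
    (3;(1))
    (3;(1,1))
    (3;(2))
    (4;())
    (4;(1))
    (4;(1))
    (5;(1))
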